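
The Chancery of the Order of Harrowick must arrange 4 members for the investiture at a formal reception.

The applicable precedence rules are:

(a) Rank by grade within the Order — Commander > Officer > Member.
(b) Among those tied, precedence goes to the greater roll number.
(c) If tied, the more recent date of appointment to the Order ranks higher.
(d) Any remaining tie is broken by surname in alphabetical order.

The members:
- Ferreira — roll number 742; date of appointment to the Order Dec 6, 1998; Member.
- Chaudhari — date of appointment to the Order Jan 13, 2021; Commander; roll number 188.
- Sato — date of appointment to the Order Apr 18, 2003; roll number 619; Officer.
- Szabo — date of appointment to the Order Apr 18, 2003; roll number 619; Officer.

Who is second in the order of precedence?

Sato

By grade within the Order: Chaudhari (Commander); then Sato and Szabo (Officer); then Ferreira (Member).
Sato and Szabo both have roll number 619, so the next rule applies.
Sato and Szabo both have date of appointment to the Order Apr 18, 2003, so the next rule applies.
Among Sato and Szabo, alphabetically by surname: Sato before Szabo.
Order: Chaudhari, Sato, Szabo, Ferreira.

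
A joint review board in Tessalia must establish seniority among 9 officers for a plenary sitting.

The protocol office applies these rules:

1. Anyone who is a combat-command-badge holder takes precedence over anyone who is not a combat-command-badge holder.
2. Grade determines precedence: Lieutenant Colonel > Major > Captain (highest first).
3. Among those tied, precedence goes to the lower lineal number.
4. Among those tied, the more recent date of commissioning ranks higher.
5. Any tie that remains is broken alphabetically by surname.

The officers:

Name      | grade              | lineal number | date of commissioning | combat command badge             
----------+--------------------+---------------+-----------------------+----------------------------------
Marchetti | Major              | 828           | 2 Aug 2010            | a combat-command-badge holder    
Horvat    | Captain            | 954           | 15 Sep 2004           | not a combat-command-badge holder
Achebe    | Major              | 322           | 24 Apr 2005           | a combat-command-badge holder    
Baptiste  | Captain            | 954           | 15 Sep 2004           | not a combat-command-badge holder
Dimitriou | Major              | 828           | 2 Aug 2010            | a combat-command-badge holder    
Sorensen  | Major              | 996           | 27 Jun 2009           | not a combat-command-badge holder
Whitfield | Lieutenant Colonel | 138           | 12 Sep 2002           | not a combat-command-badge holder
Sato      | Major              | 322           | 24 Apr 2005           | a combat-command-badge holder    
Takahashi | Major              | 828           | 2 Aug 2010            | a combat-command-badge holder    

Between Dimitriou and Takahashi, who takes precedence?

Dimitriou

By the first rule: Achebe, Sato, Dimitriou, Marchetti and Takahashi (each a combat-command-badge holder); then Whitfield, Sorensen, Baptiste and Horvat (each not a combat-command-badge holder).
Achebe, Sato, Dimitriou, Marchetti and Takahashi are each Major, so the next rule applies.
Among Achebe, Sato, Dimitriou, Marchetti and Takahashi, by lineal number (lower first): Achebe and Sato (322) before Dimitriou, Marchetti and Takahashi (828).
Achebe and Sato both have date of commissioning 24 Apr 2005, so the next rule applies.
Among Achebe and Sato, alphabetically by surname: Achebe before Sato.
Dimitriou, Marchetti and Takahashi all have date of commissioning 2 Aug 2010, so the next rule applies.
Among Dimitriou, Marchetti and Takahashi, alphabetically by surname: Dimitriou before Marchetti before Takahashi.
Among Whitfield, Sorensen, Baptiste and Horvat, by grade: Whitfield (Lieutenant Colonel) before Sorensen (Major) before Baptiste and Horvat (Captain).
Baptiste and Horvat both have lineal number 954, so the next rule applies.
Baptiste and Horvat both have date of commissioning 15 Sep 2004, so the next rule applies.
Among Baptiste and Horvat, alphabetically by surname: Baptiste before Horvat.
So Dimitriou takes precedence.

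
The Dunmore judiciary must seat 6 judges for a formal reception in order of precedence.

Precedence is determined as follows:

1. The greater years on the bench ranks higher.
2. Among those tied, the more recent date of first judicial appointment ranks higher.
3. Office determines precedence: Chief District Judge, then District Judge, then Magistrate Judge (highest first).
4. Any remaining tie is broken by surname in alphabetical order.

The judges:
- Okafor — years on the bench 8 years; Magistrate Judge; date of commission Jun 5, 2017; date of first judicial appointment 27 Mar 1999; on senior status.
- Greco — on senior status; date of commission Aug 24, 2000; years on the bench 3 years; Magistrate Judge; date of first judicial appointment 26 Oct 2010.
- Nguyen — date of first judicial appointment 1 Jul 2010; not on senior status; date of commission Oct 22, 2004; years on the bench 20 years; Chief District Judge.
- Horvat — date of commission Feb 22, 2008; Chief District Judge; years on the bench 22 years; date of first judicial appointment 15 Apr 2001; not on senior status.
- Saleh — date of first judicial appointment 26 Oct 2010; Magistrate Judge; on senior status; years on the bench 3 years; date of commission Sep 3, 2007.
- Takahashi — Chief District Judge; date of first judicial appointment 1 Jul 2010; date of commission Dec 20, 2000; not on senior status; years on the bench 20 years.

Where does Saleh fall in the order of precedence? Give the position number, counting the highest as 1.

6

By years on the bench (higher first): Horvat (22 years); then Nguyen and Takahashi (both 20 years); then Okafor (8 years); then Greco and Saleh (both 3 years).
Nguyen and Takahashi both have date of first judicial appointment 1 Jul 2010, so the next rule applies.
Nguyen and Takahashi are each Chief District Judge, so the next rule applies.
Among Nguyen and Takahashi, alphabetically by surname: Nguyen before Takahashi.
Greco and Saleh both have date of first judicial appointment 26 Oct 2010, so the next rule applies.
Greco and Saleh are each Magistrate Judge, so the next rule applies.
Among Greco and Saleh, alphabetically by surname: Greco before Saleh.
Order: Horvat, Nguyen, Takahashi, Okafor, Greco, Saleh. So position 6.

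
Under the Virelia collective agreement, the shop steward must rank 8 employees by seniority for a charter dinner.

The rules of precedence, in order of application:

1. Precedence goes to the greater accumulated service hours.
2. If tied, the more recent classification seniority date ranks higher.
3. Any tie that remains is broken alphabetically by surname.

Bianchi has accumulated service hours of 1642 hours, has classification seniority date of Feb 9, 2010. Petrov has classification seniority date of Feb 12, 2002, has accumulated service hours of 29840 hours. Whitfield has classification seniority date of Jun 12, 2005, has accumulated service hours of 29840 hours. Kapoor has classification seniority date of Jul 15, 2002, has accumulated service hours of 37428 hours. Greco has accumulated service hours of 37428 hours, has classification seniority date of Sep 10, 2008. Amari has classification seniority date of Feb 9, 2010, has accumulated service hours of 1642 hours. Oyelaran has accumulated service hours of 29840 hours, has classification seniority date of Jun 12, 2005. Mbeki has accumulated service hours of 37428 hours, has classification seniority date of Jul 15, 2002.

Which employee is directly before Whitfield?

Oyelaran

By accumulated service hours (higher first): Greco, Kapoor and Mbeki (each 37428 hours); then Oyelaran, Whitfield and Petrov (each 29840 hours); then Amari and Bianchi (both 1642 hours).
Among Greco, Kapoor and Mbeki, by classification seniority date (later first): Greco (Sep 10, 2008) before Kapoor and Mbeki (Jul 15, 2002).
Among Kapoor and Mbeki, alphabetically by surname: Kapoor before Mbeki.
Among Oyelaran, Whitfield and Petrov, by classification seniority date (later first): Oyelaran and Whitfield (Jun 12, 2005) before Petrov (Feb 12, 2002).
Among Oyelaran and Whitfield, alphabetically by surname: Oyelaran before Whitfield.
Amari and Bianchi both have classification seniority date Feb 9, 2010, so the next rule applies.
Among Amari and Bianchi, alphabetically by surname: Amari before Bianchi.
Order: Greco, Kapoor, Mbeki, Oyelaran, Whitfield, Petrov, Amari, Bianchi.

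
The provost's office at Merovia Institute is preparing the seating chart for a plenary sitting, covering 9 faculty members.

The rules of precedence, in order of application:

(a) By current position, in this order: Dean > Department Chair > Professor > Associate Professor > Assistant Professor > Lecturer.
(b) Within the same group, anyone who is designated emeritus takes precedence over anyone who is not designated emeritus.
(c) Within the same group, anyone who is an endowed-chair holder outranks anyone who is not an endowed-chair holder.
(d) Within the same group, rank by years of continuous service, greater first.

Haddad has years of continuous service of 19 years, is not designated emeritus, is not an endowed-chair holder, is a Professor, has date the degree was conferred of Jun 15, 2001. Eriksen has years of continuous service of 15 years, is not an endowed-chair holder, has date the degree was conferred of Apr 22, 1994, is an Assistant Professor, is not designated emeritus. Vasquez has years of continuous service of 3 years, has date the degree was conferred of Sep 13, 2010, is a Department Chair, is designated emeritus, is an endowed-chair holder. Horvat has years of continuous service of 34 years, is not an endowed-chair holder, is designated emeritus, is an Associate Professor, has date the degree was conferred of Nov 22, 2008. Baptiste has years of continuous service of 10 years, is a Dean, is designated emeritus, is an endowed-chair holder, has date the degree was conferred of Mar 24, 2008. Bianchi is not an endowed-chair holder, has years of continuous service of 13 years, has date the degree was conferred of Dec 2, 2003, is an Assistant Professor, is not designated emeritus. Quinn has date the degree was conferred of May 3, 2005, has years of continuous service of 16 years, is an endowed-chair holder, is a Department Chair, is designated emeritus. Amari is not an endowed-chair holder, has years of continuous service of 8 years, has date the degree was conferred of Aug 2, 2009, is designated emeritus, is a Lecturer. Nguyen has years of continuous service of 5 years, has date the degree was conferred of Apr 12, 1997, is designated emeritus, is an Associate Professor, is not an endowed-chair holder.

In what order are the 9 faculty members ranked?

Baptiste, Quinn, Vasquez, Haddad, Horvat, Nguyen, Eriksen, Bianchi, Amari

By current position: Baptiste (Dean); then Quinn and Vasquez (Department Chair); then Haddad (Professor); then Horvat and Nguyen (Associate Professor); then Eriksen and Bianchi (Assistant Professor); then Amari (Lecturer).
Quinn and Vasquez are each designated emeritus, so the next rule applies.
Quinn and Vasquez are each an endowed-chair holder, so the next rule applies.
Among Quinn and Vasquez, by years of continuous service (higher first): Quinn (16 years) before Vasquez (3 years).
Horvat and Nguyen are each designated emeritus, so the next rule applies.
Horvat and Nguyen are each not an endowed-chair holder, so the next rule applies.
Among Horvat and Nguyen, by years of continuous service (higher first): Horvat (34 years) before Nguyen (5 years).
Eriksen and Bianchi are each not designated emeritus, so the next rule applies.
Eriksen and Bianchi are each not an endowed-chair holder, so the next rule applies.
Among Eriksen and Bianchi, by years of continuous service (higher first): Eriksen (15 years) before Bianchi (13 years).
Full order: Baptiste, Quinn, Vasquez, Haddad, Horvat, Nguyen, Eriksen, Bianchi, Amari.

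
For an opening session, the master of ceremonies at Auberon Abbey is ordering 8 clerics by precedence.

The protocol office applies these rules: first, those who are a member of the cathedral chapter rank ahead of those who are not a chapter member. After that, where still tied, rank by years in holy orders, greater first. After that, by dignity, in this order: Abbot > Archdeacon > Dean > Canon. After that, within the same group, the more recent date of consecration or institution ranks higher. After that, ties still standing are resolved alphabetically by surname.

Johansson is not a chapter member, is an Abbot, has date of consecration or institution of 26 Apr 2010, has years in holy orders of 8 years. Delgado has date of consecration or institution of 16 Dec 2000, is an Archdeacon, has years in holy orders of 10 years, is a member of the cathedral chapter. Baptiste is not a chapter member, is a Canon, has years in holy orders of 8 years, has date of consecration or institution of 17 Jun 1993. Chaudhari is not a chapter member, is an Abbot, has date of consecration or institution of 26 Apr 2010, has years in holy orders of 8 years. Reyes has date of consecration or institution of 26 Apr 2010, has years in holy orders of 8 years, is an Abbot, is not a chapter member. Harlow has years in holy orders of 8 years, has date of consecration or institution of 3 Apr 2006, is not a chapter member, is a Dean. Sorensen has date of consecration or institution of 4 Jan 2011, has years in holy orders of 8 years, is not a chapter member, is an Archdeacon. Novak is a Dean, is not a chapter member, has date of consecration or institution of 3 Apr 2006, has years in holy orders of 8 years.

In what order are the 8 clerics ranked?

By the first rule: Delgado (a member of the cathedral chapter); then Chaudhari, Johansson, Reyes, Sorensen, Harlow, Novak and Baptiste (each not a chapter member).
Chaudhari, Johansson, Reyes, Sorensen, Harlow, Novak and Baptiste all have years in holy orders 8 years, so the next rule applies.
Among Chaudhari, Johansson, Reyes, Sorensen, Harlow, Novak and Baptiste, by dignity: Chaudhari, Johansson and Reyes (Abbot) before Sorensen (Archdeacon) before Harlow and Novak (Dean) before Baptiste (Canon).
Chaudhari, Johansson and Reyes all have date of consecration or institution 26 Apr 2010, so the next rule applies.
Among Chaudhari, Johansson and Reyes, alphabetically by surname: Chaudhari before Johansson before Reyes.
Harlow and Novak both have date of consecration or institution 3 Apr 2006, so the next rule applies.
Among Harlow and Novak, alphabetically by surname: Harlow before Novak.
Full order: Delgado, Chaudhari, Johansson, Reyes, Sorensen, Harlow, Novak, Baptiste.

Delgado, Chaudhari, Johansson, Reyes, Sorensen, Harlow, Novak, Baptiste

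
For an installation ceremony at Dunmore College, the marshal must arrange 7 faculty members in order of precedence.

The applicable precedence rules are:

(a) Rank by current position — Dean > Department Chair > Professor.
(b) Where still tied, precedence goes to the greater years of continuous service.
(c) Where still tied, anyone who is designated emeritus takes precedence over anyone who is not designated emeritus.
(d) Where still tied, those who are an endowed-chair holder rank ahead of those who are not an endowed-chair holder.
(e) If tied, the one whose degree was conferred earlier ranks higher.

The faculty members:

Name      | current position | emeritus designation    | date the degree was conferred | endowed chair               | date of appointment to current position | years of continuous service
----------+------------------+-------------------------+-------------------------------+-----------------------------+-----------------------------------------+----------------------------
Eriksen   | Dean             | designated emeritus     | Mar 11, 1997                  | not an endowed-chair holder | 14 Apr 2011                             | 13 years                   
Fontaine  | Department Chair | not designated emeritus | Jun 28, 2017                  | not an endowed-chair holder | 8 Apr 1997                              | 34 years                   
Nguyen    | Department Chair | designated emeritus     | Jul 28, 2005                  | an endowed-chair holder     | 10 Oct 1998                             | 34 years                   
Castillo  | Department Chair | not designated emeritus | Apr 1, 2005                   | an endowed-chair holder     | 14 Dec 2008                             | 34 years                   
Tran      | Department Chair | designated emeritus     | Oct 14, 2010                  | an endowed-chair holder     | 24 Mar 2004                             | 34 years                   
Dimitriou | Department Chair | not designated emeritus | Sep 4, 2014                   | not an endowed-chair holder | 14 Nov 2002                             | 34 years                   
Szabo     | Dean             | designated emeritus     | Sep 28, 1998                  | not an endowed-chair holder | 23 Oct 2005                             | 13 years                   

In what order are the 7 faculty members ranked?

Eriksen, Szabo, Nguyen, Tran, Castillo, Dimitriou, Fontaine

By current position: Eriksen and Szabo (Dean); then Nguyen, Tran, Castillo, Dimitriou and Fontaine (Department Chair).
Eriksen and Szabo both have years of continuous service 13 years, so the next rule applies.
Eriksen and Szabo are each designated emeritus, so the next rule applies.
Eriksen and Szabo are each not an endowed-chair holder, so the next rule applies.
Among Eriksen and Szabo, by date the degree was conferred (earlier first): Eriksen (Mar 11, 1997) before Szabo (Sep 28, 1998).
Nguyen, Tran, Castillo, Dimitriou and Fontaine all have years of continuous service 34 years, so the next rule applies.
Among Nguyen, Tran, Castillo, Dimitriou and Fontaine, designated emeritus before not designated emeritus: Nguyen and Tran (designated emeritus) before Castillo, Dimitriou and Fontaine (not designated emeritus).
Nguyen and Tran are each an endowed-chair holder, so the next rule applies.
Among Nguyen and Tran, by date the degree was conferred (earlier first): Nguyen (Jul 28, 2005) before Tran (Oct 14, 2010).
Among Castillo, Dimitriou and Fontaine, an endowed-chair holder before not an endowed-chair holder: Castillo (an endowed-chair holder) before Dimitriou and Fontaine (not an endowed-chair holder).
Among Dimitriou and Fontaine, by date the degree was conferred (earlier first): Dimitriou (Sep 4, 2014) before Fontaine (Jun 28, 2017).
Full order: Eriksen, Szabo, Nguyen, Tran, Castillo, Dimitriou, Fontaine.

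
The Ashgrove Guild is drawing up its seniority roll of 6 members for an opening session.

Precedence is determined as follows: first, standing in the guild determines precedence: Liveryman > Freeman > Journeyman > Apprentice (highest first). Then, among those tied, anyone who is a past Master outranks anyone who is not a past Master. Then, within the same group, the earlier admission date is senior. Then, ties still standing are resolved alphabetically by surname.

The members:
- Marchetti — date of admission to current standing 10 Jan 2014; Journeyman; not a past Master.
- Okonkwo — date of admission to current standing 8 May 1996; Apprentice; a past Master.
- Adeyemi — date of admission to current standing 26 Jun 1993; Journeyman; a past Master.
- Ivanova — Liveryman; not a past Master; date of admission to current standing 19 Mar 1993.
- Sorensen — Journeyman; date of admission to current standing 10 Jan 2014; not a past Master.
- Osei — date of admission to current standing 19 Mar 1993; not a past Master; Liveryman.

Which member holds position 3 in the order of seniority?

By standing in the guild: Ivanova and Osei (Liveryman); then Adeyemi, Marchetti and Sorensen (Journeyman); then Okonkwo (Apprentice).
Ivanova and Osei are each not a past Master, so the next rule applies.
Ivanova and Osei both have date of admission to current standing 19 Mar 1993, so the next rule applies.
Among Ivanova and Osei, alphabetically by surname: Ivanova before Osei.
Among Adeyemi, Marchetti and Sorensen, a past Master before not a past Master: Adeyemi (a past Master) before Marchetti and Sorensen (not a past Master).
Marchetti and Sorensen both have date of admission to current standing 10 Jan 2014, so the next rule applies.
Among Marchetti and Sorensen, alphabetically by surname: Marchetti before Sorensen.
Order: Ivanova, Osei, Adeyemi, Marchetti, Sorensen, Okonkwo.

Adeyemi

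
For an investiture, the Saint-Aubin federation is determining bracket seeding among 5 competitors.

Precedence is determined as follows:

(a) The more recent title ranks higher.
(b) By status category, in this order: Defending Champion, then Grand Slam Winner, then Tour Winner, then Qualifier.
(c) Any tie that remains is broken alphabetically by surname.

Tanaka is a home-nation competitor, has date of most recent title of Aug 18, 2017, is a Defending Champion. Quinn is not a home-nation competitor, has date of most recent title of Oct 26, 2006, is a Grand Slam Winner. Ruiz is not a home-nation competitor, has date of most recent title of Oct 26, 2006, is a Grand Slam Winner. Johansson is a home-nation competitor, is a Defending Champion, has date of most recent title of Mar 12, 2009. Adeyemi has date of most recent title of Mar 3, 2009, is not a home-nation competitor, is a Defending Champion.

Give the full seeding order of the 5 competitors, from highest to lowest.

By date of most recent title (later first): Tanaka (Aug 18, 2017); then Johansson (Mar 12, 2009); then Adeyemi (Mar 3, 2009); then Quinn and Ruiz (both Oct 26, 2006).
Quinn and Ruiz are each Grand Slam Winner, so the next rule applies.
Among Quinn and Ruiz, alphabetically by surname: Quinn before Ruiz.
Full order: Tanaka, Johansson, Adeyemi, Quinn, Ruiz.

Tanaka, Johansson, Adeyemi, Quinn, Ruiz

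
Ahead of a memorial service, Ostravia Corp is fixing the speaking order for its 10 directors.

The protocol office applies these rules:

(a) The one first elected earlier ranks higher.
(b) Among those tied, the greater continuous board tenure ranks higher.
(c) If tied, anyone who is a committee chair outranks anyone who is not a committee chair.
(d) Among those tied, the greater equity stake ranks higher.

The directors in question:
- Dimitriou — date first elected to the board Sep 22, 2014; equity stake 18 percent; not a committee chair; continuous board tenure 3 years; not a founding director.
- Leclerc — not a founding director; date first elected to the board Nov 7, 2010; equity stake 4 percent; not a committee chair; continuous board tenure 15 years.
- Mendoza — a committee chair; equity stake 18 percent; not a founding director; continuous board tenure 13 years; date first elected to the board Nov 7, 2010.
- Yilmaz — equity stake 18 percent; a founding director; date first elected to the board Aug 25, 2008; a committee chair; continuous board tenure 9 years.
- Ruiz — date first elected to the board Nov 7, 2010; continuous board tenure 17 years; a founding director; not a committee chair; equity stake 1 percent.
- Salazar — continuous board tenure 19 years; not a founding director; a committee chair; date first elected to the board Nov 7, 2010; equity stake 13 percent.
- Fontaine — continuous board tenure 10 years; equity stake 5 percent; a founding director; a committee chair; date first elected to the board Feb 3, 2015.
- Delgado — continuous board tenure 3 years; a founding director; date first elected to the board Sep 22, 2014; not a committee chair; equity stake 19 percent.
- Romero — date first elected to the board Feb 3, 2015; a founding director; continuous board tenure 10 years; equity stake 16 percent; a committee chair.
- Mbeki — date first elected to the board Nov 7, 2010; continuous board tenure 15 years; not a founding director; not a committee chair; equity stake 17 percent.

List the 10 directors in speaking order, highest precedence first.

Yilmaz, Salazar, Ruiz, Mbeki, Leclerc, Mendoza, Delgado, Dimitriou, Romero, Fontaine

By date first elected to the board (earlier first): Yilmaz (Aug 25, 2008); then Salazar, Ruiz, Mbeki, Leclerc and Mendoza (each Nov 7, 2010); then Delgado and Dimitriou (both Sep 22, 2014); then Romero and Fontaine (both Feb 3, 2015).
Among Salazar, Ruiz, Mbeki, Leclerc and Mendoza, by continuous board tenure (higher first): Salazar (19 years) before Ruiz (17 years) before Mbeki and Leclerc (15 years) before Mendoza (13 years).
Mbeki and Leclerc are each not a committee chair, so the next rule applies.
Among Mbeki and Leclerc, by equity stake (higher first): Mbeki (17 percent) before Leclerc (4 percent).
Delgado and Dimitriou both have continuous board tenure 3 years, so the next rule applies.
Delgado and Dimitriou are each not a committee chair, so the next rule applies.
Among Delgado and Dimitriou, by equity stake (higher first): Delgado (19 percent) before Dimitriou (18 percent).
Romero and Fontaine both have continuous board tenure 10 years, so the next rule applies.
Romero and Fontaine are each a committee chair, so the next rule applies.
Among Romero and Fontaine, by equity stake (higher first): Romero (16 percent) before Fontaine (5 percent).
Full order: Yilmaz, Salazar, Ruiz, Mbeki, Leclerc, Mendoza, Delgado, Dimitriou, Romero, Fontaine.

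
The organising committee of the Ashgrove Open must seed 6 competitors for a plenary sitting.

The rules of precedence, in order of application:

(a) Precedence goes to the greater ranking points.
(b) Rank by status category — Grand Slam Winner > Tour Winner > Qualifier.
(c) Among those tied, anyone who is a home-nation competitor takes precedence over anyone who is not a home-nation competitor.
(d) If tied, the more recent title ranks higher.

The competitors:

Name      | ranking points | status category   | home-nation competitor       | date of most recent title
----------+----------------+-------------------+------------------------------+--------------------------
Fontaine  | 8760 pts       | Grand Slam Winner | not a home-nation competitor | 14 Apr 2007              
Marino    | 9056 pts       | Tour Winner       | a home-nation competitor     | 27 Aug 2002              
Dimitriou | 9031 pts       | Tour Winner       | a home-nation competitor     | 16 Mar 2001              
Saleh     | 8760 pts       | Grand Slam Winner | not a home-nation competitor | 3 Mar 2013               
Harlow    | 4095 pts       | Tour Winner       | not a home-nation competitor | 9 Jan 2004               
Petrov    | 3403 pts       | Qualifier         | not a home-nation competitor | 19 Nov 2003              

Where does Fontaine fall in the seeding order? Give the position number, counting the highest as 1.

By ranking points (higher first): Marino (9056 pts); then Dimitriou (9031 pts); then Saleh and Fontaine (both 8760 pts); then Harlow (4095 pts); then Petrov (3403 pts).
Saleh and Fontaine are each Grand Slam Winner, so the next rule applies.
Saleh and Fontaine are each not a home-nation competitor, so the next rule applies.
Among Saleh and Fontaine, by date of most recent title (later first): Saleh (3 Mar 2013) before Fontaine (14 Apr 2007).
Order: Marino, Dimitriou, Saleh, Fontaine, Harlow, Petrov. So position 4.

4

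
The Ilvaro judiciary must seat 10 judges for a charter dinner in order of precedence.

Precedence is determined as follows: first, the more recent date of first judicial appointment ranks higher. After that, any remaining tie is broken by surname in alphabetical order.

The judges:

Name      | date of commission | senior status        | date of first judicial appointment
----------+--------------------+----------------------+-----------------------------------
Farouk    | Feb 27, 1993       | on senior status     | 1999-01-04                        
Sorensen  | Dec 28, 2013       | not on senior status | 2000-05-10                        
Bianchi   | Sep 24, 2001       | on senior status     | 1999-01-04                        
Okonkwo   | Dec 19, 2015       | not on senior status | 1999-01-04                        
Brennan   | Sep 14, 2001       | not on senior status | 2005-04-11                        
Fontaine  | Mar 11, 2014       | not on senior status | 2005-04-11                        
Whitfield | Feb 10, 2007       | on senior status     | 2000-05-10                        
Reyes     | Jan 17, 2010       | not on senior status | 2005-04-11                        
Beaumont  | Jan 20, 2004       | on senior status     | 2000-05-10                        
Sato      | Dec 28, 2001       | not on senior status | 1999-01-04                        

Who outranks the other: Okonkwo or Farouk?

Farouk

By date of first judicial appointment (later first): Brennan, Fontaine and Reyes (each 2005-04-11); then Beaumont, Sorensen and Whitfield (each 2000-05-10); then Bianchi, Farouk, Okonkwo and Sato (each 1999-01-04).
Among Brennan, Fontaine and Reyes, alphabetically by surname: Brennan before Fontaine before Reyes.
Among Beaumont, Sorensen and Whitfield, alphabetically by surname: Beaumont before Sorensen before Whitfield.
Among Bianchi, Farouk, Okonkwo and Sato, alphabetically by surname: Bianchi before Farouk before Okonkwo before Sato.
So Farouk takes precedence.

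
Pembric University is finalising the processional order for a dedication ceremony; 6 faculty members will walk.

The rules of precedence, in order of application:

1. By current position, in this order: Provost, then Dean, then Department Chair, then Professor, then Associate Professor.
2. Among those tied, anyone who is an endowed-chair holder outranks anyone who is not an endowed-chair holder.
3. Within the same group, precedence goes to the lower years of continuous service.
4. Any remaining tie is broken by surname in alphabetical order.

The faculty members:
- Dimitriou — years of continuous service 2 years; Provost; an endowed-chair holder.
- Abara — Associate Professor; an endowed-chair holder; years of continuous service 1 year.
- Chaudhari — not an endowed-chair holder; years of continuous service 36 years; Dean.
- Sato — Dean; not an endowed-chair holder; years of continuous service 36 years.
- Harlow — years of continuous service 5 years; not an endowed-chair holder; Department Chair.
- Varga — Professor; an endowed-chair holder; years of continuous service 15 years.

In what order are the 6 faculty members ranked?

Dimitriou, Chaudhari, Sato, Harlow, Varga, Abara

By current position: Dimitriou (Provost); then Chaudhari and Sato (Dean); then Harlow (Department Chair); then Varga (Professor); then Abara (Associate Professor).
Chaudhari and Sato are each not an endowed-chair holder, so the next rule applies.
Chaudhari and Sato both have years of continuous service 36 years, so the next rule applies.
Among Chaudhari and Sato, alphabetically by surname: Chaudhari before Sato.
Full order: Dimitriou, Chaudhari, Sato, Harlow, Varga, Abara.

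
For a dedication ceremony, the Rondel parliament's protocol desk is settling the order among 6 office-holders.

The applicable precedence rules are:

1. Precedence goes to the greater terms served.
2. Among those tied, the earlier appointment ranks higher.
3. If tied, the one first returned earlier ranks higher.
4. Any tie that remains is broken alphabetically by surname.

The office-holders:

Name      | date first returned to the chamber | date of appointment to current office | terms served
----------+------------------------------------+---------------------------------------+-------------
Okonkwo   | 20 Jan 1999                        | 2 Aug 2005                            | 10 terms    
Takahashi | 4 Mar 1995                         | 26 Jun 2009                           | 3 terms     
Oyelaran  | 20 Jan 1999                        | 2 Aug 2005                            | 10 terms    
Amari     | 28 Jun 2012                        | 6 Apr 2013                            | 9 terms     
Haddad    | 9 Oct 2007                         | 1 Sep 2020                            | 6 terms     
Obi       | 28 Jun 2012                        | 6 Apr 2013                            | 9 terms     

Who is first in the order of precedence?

By terms served (higher first): Okonkwo and Oyelaran (both 10 terms); then Amari and Obi (both 9 terms); then Haddad (6 terms); then Takahashi (3 terms).
Okonkwo and Oyelaran both have date of appointment to current office 2 Aug 2005, so the next rule applies.
Okonkwo and Oyelaran both have date first returned to the chamber 20 Jan 1999, so the next rule applies.
Among Okonkwo and Oyelaran, alphabetically by surname: Okonkwo before Oyelaran.
Amari and Obi both have date of appointment to current office 6 Apr 2013, so the next rule applies.
Amari and Obi both have date first returned to the chamber 28 Jun 2012, so the next rule applies.
Among Amari and Obi, alphabetically by surname: Amari before Obi.
Order: Okonkwo, Oyelaran, Amari, Obi, Haddad, Takahashi.

Okonkwo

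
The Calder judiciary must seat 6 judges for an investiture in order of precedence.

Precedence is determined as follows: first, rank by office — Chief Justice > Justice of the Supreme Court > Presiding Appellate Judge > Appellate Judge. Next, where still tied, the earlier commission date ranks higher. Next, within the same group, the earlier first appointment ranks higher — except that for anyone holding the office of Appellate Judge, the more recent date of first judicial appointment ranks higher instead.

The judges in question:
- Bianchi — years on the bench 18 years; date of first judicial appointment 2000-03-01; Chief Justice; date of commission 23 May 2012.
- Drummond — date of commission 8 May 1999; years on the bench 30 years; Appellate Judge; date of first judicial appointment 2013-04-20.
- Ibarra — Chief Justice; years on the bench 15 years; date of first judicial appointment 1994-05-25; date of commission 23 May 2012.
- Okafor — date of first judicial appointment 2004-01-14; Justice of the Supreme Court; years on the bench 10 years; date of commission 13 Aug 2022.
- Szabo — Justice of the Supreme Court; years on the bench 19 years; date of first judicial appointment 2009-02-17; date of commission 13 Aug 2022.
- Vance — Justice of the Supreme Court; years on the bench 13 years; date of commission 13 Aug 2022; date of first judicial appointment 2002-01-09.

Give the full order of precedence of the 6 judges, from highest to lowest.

Ibarra, Bianchi, Vance, Okafor, Szabo, Drummond

By office: Ibarra and Bianchi (Chief Justice); then Vance, Okafor and Szabo (Justice of the Supreme Court); then Drummond (Appellate Judge).
Ibarra and Bianchi both have date of commission 23 May 2012, so the next rule applies.
Among Ibarra and Bianchi, by date of first judicial appointment (earlier first): Ibarra (1994-05-25) before Bianchi (2000-03-01).
Vance, Okafor and Szabo all have date of commission 13 Aug 2022, so the next rule applies.
Among Vance, Okafor and Szabo, by date of first judicial appointment (earlier first): Vance (2002-01-09) before Okafor (2004-01-14) before Szabo (2009-02-17).
Full order: Ibarra, Bianchi, Vance, Okafor, Szabo, Drummond.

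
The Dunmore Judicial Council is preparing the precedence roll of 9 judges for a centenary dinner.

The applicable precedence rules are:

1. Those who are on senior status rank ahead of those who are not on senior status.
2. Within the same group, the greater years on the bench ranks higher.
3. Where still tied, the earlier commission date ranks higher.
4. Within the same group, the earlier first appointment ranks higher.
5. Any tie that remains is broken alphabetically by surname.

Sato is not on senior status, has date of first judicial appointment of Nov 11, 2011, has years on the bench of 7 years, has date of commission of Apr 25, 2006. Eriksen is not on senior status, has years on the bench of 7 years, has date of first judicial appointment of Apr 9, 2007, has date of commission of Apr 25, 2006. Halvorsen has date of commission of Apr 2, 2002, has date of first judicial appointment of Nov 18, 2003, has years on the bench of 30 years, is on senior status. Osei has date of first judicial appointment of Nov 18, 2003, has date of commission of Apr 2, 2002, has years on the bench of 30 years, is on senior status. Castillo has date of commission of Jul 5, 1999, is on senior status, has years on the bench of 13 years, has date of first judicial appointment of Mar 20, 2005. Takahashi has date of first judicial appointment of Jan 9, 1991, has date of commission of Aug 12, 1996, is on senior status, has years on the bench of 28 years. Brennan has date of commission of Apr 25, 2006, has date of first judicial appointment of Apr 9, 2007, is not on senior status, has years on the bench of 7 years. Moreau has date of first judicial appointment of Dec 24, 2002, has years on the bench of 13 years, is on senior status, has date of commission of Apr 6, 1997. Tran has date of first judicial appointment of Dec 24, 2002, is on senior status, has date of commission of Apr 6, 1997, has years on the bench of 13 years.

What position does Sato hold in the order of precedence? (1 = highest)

9

By the first rule: Halvorsen, Osei, Takahashi, Moreau, Tran and Castillo (each on senior status); then Brennan, Eriksen and Sato (each not on senior status).
Among Halvorsen, Osei, Takahashi, Moreau, Tran and Castillo, by years on the bench (higher first): Halvorsen and Osei (30 years) before Takahashi (28 years) before Moreau, Tran and Castillo (13 years).
Halvorsen and Osei both have date of commission Apr 2, 2002, so the next rule applies.
Halvorsen and Osei both have date of first judicial appointment Nov 18, 2003, so the next rule applies.
Among Halvorsen and Osei, alphabetically by surname: Halvorsen before Osei.
Among Moreau, Tran and Castillo, by date of commission (earlier first): Moreau and Tran (Apr 6, 1997) before Castillo (Jul 5, 1999).
Moreau and Tran both have date of first judicial appointment Dec 24, 2002, so the next rule applies.
Among Moreau and Tran, alphabetically by surname: Moreau before Tran.
Brennan, Eriksen and Sato all have years on the bench 7 years, so the next rule applies.
Brennan, Eriksen and Sato all have date of commission Apr 25, 2006, so the next rule applies.
Among Brennan, Eriksen and Sato, by date of first judicial appointment (earlier first): Brennan and Eriksen (Apr 9, 2007) before Sato (Nov 11, 2011).
Among Brennan and Eriksen, alphabetically by surname: Brennan before Eriksen.
Order: Halvorsen, Osei, Takahashi, Moreau, Tran, Castillo, Brennan, Eriksen, Sato. So position 9.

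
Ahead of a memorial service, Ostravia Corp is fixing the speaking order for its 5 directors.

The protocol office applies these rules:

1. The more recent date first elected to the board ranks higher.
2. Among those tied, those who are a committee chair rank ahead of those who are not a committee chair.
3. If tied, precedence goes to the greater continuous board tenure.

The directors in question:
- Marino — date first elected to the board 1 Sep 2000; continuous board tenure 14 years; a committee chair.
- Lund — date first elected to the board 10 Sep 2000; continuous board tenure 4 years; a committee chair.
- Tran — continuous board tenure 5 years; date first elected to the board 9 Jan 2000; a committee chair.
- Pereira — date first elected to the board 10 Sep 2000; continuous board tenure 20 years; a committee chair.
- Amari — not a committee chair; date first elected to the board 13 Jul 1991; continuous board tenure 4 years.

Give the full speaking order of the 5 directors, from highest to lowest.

By date first elected to the board (later first): Pereira and Lund (both 10 Sep 2000); then Marino (1 Sep 2000); then Tran (9 Jan 2000); then Amari (13 Jul 1991).
Pereira and Lund are each a committee chair, so the next rule applies.
Among Pereira and Lund, by continuous board tenure (higher first): Pereira (20 years) before Lund (4 years).
Full order: Pereira, Lund, Marino, Tran, Amari.

Pereira, Lund, Marino, Tran, Amari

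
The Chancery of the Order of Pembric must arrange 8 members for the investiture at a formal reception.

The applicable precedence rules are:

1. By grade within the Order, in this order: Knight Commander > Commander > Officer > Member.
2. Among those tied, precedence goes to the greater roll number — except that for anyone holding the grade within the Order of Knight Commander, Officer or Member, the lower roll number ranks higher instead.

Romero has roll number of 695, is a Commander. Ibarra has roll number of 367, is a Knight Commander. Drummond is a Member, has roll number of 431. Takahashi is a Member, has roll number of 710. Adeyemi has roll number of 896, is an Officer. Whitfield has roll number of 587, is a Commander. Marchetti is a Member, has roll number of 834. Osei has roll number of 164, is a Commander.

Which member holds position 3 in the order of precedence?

Whitfield

By grade within the Order: Ibarra (Knight Commander); then Romero, Whitfield and Osei (Commander); then Adeyemi (Officer); then Drummond, Takahashi and Marchetti (Member).
Among Romero, Whitfield and Osei, by roll number (higher first): Romero (695) before Whitfield (587) before Osei (164).
Among Drummond, Takahashi and Marchetti, by roll number (lower first) (reversed rule for this group): Drummond (431) before Takahashi (710) before Marchetti (834).
Order: Ibarra, Romero, Whitfield, Osei, Adeyemi, Drummond, Takahashi, Marchetti.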